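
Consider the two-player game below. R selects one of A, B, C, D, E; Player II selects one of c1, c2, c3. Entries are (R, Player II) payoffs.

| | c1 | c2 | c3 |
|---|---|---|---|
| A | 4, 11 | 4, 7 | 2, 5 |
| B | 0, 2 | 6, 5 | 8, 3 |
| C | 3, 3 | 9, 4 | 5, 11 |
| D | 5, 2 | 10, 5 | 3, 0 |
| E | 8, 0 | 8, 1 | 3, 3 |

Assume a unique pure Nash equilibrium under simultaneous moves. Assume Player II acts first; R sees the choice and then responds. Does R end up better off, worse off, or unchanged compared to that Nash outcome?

unchanged

Solve by backward induction (Player II leads).
- c1: BR = E, leader payoff 0.
- c2: BR = D, leader payoff 5.
- c3: BR = B, leader payoff 3.
Player II's induced payoffs are 0, 5, 3, so Player II commits to c2. Subgame-perfect outcome: (D, c2) with payoffs (10, 5).
For the simultaneous game, intersect best replies.
R's best replies: c1→E; c2→D; c3→B.
Player II's best replies: A→c1; B→c2; C→c3; D→c2; E→c3.
Only (D, c2) has each player best-responding; Nash payoffs (10, 5).
R earns 10 sequentially versus 10 at the Nash outcome: unchanged.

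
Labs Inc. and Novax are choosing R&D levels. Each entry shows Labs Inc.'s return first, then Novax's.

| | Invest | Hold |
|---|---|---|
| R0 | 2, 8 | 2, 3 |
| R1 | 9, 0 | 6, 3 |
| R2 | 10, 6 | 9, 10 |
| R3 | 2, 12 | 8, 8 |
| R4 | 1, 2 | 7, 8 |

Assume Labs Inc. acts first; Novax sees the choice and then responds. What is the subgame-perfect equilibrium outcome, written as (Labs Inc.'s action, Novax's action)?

(R2, Hold)

Novax best-responds to each possible Labs Inc. move:
- R0: BR = Invest, leader payoff 2.
- R1: BR = Hold, leader payoff 6.
- R2: BR = Hold, leader payoff 9.
- R3: BR = Invest, leader payoff 2.
- R4: BR = Hold, leader payoff 7.
Maximizing over 2, 6, 9, 2, 7, Labs Inc. chooses R2. Subgame-perfect outcome: (R2, Hold) with payoffs (9, 10).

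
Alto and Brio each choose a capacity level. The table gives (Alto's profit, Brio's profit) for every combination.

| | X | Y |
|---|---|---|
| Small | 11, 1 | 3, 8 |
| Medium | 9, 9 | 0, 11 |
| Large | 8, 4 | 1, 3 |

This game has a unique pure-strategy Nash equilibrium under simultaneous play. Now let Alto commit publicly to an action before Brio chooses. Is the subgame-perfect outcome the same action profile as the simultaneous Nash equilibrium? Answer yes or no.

Brio best-responds to each possible Alto move:
- Small → Brio plays Y (best of 1, 8); Alto gets 3.
- Medium → Brio plays Y (best of 9, 11); Alto gets 0.
- Large → Brio plays X (best of 4, 3); Alto gets 8.
Alto's induced payoffs are 3, 0, 8, so Alto commits to Large. Subgame-perfect outcome: (Large, X) with payoffs (8, 4).
Now find the simultaneous Nash equilibrium.
Alto's best replies: X→Small; Y→Small.
Brio's best replies: Small→Y; Medium→Y; Large→X.
The unique mutual best reply is (Small, Y), giving (3, 8).
Sequential outcome (Large, X) differs from the Nash profile (Small, Y).

no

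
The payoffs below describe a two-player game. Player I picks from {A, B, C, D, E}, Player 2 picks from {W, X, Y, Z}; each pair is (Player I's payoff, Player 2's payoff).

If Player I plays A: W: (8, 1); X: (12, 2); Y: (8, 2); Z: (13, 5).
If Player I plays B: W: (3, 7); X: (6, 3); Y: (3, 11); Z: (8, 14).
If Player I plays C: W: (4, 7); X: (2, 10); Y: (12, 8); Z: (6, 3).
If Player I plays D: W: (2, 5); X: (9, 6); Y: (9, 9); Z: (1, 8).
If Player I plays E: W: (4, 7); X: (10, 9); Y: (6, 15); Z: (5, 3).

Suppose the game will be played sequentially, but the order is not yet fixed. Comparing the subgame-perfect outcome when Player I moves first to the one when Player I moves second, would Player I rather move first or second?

If Player I leads: Player 2's best replies are A→Z, B→Z, C→X, D→Y, E→Y; Player I's induced payoffs 13, 8, 2, 9, 6; outcome (A, Z), payoffs (13, 5).
If Player 2 leads: Player I's best replies are W→A, X→A, Y→C, Z→A; Player 2's induced payoffs 1, 2, 8, 5; outcome (C, Y), payoffs (12, 8).
Player I gets 13 moving first and 12 moving second, so Player I prefers to move first.

first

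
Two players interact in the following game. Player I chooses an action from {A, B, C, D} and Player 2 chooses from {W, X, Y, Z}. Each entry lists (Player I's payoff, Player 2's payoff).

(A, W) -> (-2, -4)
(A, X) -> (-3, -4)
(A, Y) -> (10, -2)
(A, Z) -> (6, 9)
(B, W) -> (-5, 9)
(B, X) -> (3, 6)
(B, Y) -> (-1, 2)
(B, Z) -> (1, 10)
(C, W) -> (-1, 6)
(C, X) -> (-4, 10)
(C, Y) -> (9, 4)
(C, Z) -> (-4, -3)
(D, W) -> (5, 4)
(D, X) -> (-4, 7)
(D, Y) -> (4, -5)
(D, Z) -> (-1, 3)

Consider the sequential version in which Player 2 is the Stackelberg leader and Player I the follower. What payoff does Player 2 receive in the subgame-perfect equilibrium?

Backward induction with Player 2 moving first.
- W: Player I compares -2, -5, -1, 5 and picks D; Player 2 would get 4.
- X: Player I compares -3, 3, -4, -4 and picks B; Player 2 would get 6.
- Y: Player I compares 10, -1, 9, 4 and picks A; Player 2 would get -2.
- Z: Player I compares 6, 1, -4, -1 and picks A; Player 2 would get 9.
Player 2's induced payoffs are 4, 6, -2, 9, so Player 2 commits to Z. Subgame-perfect outcome: (A, Z) with payoffs (6, 9).

9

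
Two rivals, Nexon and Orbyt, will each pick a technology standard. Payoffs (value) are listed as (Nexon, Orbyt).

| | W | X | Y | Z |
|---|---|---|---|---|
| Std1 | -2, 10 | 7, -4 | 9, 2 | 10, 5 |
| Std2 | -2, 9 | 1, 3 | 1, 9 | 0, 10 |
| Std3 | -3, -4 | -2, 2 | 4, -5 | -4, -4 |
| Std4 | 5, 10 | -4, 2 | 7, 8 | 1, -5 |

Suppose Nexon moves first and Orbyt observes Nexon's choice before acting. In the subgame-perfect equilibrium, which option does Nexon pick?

Std4

Work backward from Orbyt's decision.
- Std1 → Orbyt plays W (best of 10, -4, 2, 5); Nexon gets -2.
- Std2 → Orbyt plays Z (best of 9, 3, 9, 10); Nexon gets 0.
- Std3 → Orbyt plays X (best of -4, 2, -5, -4); Nexon gets -2.
- Std4 → Orbyt plays W (best of 10, 2, 8, -5); Nexon gets 5.
Maximizing over -2, 0, -2, 5, Nexon chooses Std4. Subgame-perfect outcome: (Std4, W) with payoffs (5, 10).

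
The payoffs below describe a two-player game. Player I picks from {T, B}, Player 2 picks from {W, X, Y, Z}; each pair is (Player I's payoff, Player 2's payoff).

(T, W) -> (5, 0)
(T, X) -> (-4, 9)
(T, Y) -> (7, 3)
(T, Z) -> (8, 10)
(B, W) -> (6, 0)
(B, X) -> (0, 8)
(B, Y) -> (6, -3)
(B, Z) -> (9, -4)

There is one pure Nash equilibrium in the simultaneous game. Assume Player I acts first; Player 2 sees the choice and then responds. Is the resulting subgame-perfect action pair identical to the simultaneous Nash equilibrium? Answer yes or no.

no

Work backward from Player 2's decision.
- T → Player 2 plays Z (best of 0, 9, 3, 10); Player I gets 8.
- B → Player 2 plays X (best of 0, 8, -3, -4); Player I gets 0.
Among 8, 0, the best is 8 at T. Subgame-perfect outcome: (T, Z) with payoffs (8, 10).
For the simultaneous game, intersect best replies.
Player I's best replies: W→B; X→B; Y→T; Z→B.
Player 2's best replies: T→Z; B→X.
Only (B, X) has each player best-responding; Nash payoffs (0, 8).
Sequential outcome (T, Z) differs from the Nash profile (B, X).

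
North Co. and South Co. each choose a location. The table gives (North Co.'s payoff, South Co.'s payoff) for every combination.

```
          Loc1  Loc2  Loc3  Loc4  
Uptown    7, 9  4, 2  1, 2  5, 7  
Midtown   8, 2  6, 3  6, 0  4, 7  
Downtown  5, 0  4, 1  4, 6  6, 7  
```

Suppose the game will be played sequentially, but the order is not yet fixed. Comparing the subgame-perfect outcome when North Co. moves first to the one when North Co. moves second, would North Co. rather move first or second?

If North Co. leads: South Co.'s best replies are Uptown→Loc1, Midtown→Loc4, Downtown→Loc4; North Co.'s induced payoffs 7, 4, 6; outcome (Uptown, Loc1), payoffs (7, 9).
If South Co. leads: North Co.'s best replies are Loc1→Midtown, Loc2→Midtown, Loc3→Midtown, Loc4→Downtown; South Co.'s induced payoffs 2, 3, 0, 7; outcome (Downtown, Loc4), payoffs (6, 7).
North Co. gets 7 moving first and 6 moving second, so North Co. prefers to move first.

first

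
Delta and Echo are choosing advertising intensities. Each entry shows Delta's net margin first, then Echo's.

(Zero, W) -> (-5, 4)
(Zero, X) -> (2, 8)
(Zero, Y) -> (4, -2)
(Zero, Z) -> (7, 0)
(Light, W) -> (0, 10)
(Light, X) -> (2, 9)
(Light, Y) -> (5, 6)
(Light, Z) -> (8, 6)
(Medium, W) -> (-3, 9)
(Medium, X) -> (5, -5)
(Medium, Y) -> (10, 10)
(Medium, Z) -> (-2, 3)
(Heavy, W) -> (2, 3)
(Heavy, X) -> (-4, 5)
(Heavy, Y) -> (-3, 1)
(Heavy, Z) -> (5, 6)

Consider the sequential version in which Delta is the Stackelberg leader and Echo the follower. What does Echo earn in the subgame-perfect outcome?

Echo best-responds to each possible Delta move:
- Zero: BR = X, leader payoff 2.
- Light: BR = W, leader payoff 0.
- Medium: BR = Y, leader payoff 10.
- Heavy: BR = Z, leader payoff 5.
Maximizing over 2, 0, 10, 5, Delta chooses Medium. Subgame-perfect outcome: (Medium, Y) with payoffs (10, 10).

10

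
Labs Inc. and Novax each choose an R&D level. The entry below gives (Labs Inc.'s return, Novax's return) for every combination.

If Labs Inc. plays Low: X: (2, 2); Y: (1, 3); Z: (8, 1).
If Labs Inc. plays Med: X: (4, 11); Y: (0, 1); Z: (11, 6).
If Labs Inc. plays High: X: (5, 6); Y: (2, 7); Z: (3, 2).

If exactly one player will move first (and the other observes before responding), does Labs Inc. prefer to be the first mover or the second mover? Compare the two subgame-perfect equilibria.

first

If Labs Inc. leads: Novax's best replies are Low→Y, Med→X, High→Y; Labs Inc.'s induced payoffs 1, 4, 2; outcome (Med, X), payoffs (4, 11).
If Novax leads: Labs Inc.'s best replies are X→High, Y→High, Z→Med; Novax's induced payoffs 6, 7, 6; outcome (High, Y), payoffs (2, 7).
Labs Inc. gets 4 moving first and 2 moving second, so Labs Inc. prefers to move first.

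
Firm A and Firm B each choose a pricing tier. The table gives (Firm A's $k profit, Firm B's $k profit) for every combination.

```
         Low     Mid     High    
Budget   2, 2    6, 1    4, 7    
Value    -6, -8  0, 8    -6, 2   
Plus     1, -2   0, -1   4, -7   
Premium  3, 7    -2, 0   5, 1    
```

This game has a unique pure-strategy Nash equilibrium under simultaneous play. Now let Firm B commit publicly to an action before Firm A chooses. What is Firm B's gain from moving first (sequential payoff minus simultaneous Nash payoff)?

Backward induction with Firm B moving first.
- Low → Firm A plays Premium (best of 2, -6, 1, 3); Firm B gets 7.
- Mid → Firm A plays Budget (best of 6, 0, 0, -2); Firm B gets 1.
- High → Firm A plays Premium (best of 4, -6, 4, 5); Firm B gets 1.
Among 7, 1, 1, the best is 7 at Low. Subgame-perfect outcome: (Premium, Low) with payoffs (3, 7).
For the simultaneous game, intersect best replies.
Firm A's best replies: Low→Premium; Mid→Budget; High→Premium.
Firm B's best replies: Budget→High; Value→Mid; Plus→Mid; Premium→Low.
The unique mutual best reply is (Premium, Low), giving (3, 7).
Firm B's commitment gain: 7 − 7 = 0.

0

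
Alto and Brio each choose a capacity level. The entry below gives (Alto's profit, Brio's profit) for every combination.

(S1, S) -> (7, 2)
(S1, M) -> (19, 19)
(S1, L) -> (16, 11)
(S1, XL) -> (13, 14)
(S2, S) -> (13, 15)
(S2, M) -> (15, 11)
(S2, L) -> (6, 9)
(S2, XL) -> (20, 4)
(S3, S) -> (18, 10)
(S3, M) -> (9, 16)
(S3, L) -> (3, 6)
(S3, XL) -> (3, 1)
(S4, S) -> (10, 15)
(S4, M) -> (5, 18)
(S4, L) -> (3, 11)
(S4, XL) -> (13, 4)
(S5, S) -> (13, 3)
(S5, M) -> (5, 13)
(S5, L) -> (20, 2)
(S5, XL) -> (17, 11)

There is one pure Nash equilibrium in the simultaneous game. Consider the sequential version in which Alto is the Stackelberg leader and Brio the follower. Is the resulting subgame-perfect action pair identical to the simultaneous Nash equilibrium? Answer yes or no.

Brio best-responds to each possible Alto move:
- S1 → Brio plays M (best of 2, 19, 11, 14); Alto gets 19.
- S2 → Brio plays S (best of 15, 11, 9, 4); Alto gets 13.
- S3 → Brio plays M (best of 10, 16, 6, 1); Alto gets 9.
- S4 → Brio plays M (best of 15, 18, 11, 4); Alto gets 5.
- S5 → Brio plays M (best of 3, 13, 2, 11); Alto gets 5.
Maximizing over 19, 13, 9, 5, 5, Alto chooses S1. Subgame-perfect outcome: (S1, M) with payoffs (19, 19).
Now find the simultaneous Nash equilibrium.
Alto's best replies: S→S3; M→S1; L→S5; XL→S2.
Brio's best replies: S1→M; S2→S; S3→M; S4→M; S5→M.
Only (S1, M) has each player best-responding; Nash payoffs (19, 19).
Sequential outcome (S1, M) coincides with the Nash profile (S1, M).

yes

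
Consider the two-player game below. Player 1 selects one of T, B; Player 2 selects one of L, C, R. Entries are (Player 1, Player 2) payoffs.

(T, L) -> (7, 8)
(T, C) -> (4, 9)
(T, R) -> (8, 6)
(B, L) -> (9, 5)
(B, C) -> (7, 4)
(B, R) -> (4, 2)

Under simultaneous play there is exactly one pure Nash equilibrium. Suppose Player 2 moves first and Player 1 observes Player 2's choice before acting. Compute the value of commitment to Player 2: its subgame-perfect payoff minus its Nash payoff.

Player 1 best-responds to each possible Player 2 move:
- L → Player 1 plays B (best of 7, 9); Player 2 gets 5.
- C → Player 1 plays B (best of 4, 7); Player 2 gets 4.
- R → Player 1 plays T (best of 8, 4); Player 2 gets 6.
Among 5, 4, 6, the best is 6 at R. Subgame-perfect outcome: (T, R) with payoffs (8, 6).
For the simultaneous game, intersect best replies.
Player 1's best replies: L→B; C→B; R→T.
Player 2's best replies: T→C; B→L.
Only (B, L) has each player best-responding; Nash payoffs (9, 5).
Player 2's commitment gain: 6 − 5 = 1.

1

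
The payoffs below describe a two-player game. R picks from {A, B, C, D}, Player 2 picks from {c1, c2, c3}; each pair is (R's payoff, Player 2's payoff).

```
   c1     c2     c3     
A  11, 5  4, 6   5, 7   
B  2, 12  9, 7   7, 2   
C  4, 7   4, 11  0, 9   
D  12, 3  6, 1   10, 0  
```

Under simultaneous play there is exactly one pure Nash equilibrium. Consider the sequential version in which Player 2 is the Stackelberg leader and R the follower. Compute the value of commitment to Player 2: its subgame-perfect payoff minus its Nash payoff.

4

Backward induction with Player 2 moving first.
- c1: R compares 11, 2, 4, 12 and picks D; Player 2 would get 3.
- c2: R compares 4, 9, 4, 6 and picks B; Player 2 would get 7.
- c3: R compares 5, 7, 0, 10 and picks D; Player 2 would get 0.
Player 2's induced payoffs are 3, 7, 0, so Player 2 commits to c2. Subgame-perfect outcome: (B, c2) with payoffs (9, 7).
Now find the simultaneous Nash equilibrium.
R's best replies: c1→D; c2→B; c3→D.
Player 2's best replies: A→c3; B→c1; C→c2; D→c1.
Only (D, c1) has each player best-responding; Nash payoffs (12, 3).
Player 2's commitment gain: 7 − 3 = 4.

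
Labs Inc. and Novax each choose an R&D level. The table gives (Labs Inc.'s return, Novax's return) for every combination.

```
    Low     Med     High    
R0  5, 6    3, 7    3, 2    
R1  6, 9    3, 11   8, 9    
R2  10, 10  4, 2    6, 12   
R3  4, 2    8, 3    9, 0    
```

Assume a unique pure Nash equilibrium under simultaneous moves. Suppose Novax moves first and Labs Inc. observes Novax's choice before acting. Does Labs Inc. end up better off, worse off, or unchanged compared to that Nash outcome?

better off

Labs Inc. best-responds to each possible Novax move:
- Low: BR = R2, leader payoff 10.
- Med: BR = R3, leader payoff 3.
- High: BR = R3, leader payoff 0.
Among 10, 3, 0, the best is 10 at Low. Subgame-perfect outcome: (R2, Low) with payoffs (10, 10).
For the simultaneous game, intersect best replies.
Labs Inc.'s best replies: Low→R2; Med→R3; High→R3.
Novax's best replies: R0→Med; R1→Med; R2→High; R3→Med.
Only (R3, Med) has each player best-responding; Nash payoffs (8, 3).
Labs Inc. earns 10 sequentially versus 8 at the Nash outcome: better off.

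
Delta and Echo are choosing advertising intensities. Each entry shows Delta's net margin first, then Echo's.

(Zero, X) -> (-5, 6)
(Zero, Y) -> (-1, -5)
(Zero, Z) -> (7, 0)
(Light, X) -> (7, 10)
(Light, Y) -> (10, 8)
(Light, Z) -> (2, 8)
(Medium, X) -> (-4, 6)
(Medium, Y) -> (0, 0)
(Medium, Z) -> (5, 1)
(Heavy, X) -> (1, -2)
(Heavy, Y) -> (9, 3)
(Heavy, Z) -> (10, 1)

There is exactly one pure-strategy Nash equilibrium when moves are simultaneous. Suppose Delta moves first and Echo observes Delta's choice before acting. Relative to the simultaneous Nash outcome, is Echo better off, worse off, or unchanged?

worse off

Work backward from Echo's decision.
- Zero: Echo compares 6, -5, 0 and picks X; Delta would get -5.
- Light: Echo compares 10, 8, 8 and picks X; Delta would get 7.
- Medium: Echo compares 6, 0, 1 and picks X; Delta would get -4.
- Heavy: Echo compares -2, 3, 1 and picks Y; Delta would get 9.
Maximizing over -5, 7, -4, 9, Delta chooses Heavy. Subgame-perfect outcome: (Heavy, Y) with payoffs (9, 3).
Now find the simultaneous Nash equilibrium.
Delta's best replies: X→Light; Y→Light; Z→Heavy.
Echo's best replies: Zero→X; Light→X; Medium→X; Heavy→Y.
Only (Light, X) has each player best-responding; Nash payoffs (7, 10).
Echo earns 3 sequentially versus 10 at the Nash outcome: worse off.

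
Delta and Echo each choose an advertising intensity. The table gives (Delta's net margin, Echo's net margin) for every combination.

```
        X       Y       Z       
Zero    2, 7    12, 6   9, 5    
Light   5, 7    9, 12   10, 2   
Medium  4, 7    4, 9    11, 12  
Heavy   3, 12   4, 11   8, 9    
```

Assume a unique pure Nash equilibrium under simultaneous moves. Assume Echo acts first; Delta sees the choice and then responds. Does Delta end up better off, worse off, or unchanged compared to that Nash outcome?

Backward induction with Echo moving first.
- X: Delta compares 2, 5, 4, 3 and picks Light; Echo would get 7.
- Y: Delta compares 12, 9, 4, 4 and picks Zero; Echo would get 6.
- Z: Delta compares 9, 10, 11, 8 and picks Medium; Echo would get 12.
Maximizing over 7, 6, 12, Echo chooses Z. Subgame-perfect outcome: (Medium, Z) with payoffs (11, 12).
Now find the simultaneous Nash equilibrium.
Delta's best replies: X→Light; Y→Zero; Z→Medium.
Echo's best replies: Zero→X; Light→Y; Medium→Z; Heavy→X.
Only (Medium, Z) has each player best-responding; Nash payoffs (11, 12).
Delta earns 11 sequentially versus 11 at the Nash outcome: unchanged.

unchanged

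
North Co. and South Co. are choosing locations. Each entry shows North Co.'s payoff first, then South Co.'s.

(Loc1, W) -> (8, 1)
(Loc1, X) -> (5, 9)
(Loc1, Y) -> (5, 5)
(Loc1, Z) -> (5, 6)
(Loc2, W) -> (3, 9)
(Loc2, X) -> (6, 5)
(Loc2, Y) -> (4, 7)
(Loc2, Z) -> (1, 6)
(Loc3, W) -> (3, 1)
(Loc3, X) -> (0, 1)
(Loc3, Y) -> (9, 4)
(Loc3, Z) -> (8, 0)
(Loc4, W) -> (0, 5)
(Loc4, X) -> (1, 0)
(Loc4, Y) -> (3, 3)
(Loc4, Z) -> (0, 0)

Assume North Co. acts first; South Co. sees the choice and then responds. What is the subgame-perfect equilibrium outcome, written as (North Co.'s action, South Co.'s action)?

(Loc3, Y)

South Co. best-responds to each possible North Co. move:
- Loc1: South Co. compares 1, 9, 5, 6 and picks X; North Co. would get 5.
- Loc2: South Co. compares 9, 5, 7, 6 and picks W; North Co. would get 3.
- Loc3: South Co. compares 1, 1, 4, 0 and picks Y; North Co. would get 9.
- Loc4: South Co. compares 5, 0, 3, 0 and picks W; North Co. would get 0.
North Co.'s induced payoffs are 5, 3, 9, 0, so North Co. commits to Loc3. Subgame-perfect outcome: (Loc3, Y) with payoffs (9, 4).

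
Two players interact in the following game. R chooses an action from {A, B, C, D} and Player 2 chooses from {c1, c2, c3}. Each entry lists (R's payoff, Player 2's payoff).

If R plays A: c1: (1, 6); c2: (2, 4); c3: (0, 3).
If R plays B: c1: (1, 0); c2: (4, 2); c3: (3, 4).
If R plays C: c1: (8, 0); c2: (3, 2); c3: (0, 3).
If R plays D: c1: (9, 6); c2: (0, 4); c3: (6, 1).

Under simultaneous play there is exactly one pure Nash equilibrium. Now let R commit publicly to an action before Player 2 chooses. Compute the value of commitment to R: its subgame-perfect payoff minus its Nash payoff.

0

Work backward from Player 2's decision.
- A: Player 2 compares 6, 4, 3 and picks c1; R would get 1.
- B: Player 2 compares 0, 2, 4 and picks c3; R would get 3.
- C: Player 2 compares 0, 2, 3 and picks c3; R would get 0.
- D: Player 2 compares 6, 4, 1 and picks c1; R would get 9.
R's induced payoffs are 1, 3, 0, 9, so R commits to D. Subgame-perfect outcome: (D, c1) with payoffs (9, 6).
Under simultaneous play:
R's best replies: c1→D; c2→B; c3→D.
Player 2's best replies: A→c1; B→c3; C→c3; D→c1.
Only (D, c1) has each player best-responding; Nash payoffs (9, 6).
R's commitment gain: 9 − 9 = 0.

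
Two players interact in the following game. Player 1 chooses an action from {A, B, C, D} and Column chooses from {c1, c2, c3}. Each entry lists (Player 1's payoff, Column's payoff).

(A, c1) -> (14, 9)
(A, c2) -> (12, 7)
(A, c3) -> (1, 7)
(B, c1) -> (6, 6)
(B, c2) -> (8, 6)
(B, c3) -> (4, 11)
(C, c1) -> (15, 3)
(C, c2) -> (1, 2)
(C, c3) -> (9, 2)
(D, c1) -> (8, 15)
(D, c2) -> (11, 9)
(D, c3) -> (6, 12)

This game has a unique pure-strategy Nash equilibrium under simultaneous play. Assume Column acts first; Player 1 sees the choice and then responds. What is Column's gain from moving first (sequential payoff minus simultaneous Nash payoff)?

4

Solve by backward induction (Column leads).
- c1: BR = C, leader payoff 3.
- c2: BR = A, leader payoff 7.
- c3: BR = C, leader payoff 2.
Maximizing over 3, 7, 2, Column chooses c2. Subgame-perfect outcome: (A, c2) with payoffs (12, 7).
Under simultaneous play:
Player 1's best replies: c1→C; c2→A; c3→C.
Column's best replies: A→c1; B→c3; C→c1; D→c1.
The unique mutual best reply is (C, c1), giving (15, 3).
Column's commitment gain: 7 − 3 = 4.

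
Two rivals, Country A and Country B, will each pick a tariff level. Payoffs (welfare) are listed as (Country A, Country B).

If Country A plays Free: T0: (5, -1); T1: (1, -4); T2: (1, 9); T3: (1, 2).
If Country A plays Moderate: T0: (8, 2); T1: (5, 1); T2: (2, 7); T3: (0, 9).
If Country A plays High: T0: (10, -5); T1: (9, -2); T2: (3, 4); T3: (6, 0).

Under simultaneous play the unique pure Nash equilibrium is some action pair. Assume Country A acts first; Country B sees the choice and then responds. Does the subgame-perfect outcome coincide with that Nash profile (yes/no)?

Country B best-responds to each possible Country A move:
- Free → Country B plays T2 (best of -1, -4, 9, 2); Country A gets 1.
- Moderate → Country B plays T3 (best of 2, 1, 7, 9); Country A gets 0.
- High → Country B plays T2 (best of -5, -2, 4, 0); Country A gets 3.
Country A's induced payoffs are 1, 0, 3, so Country A commits to High. Subgame-perfect outcome: (High, T2) with payoffs (3, 4).
Now find the simultaneous Nash equilibrium.
Country A's best replies: T0→High; T1→High; T2→High; T3→High.
Country B's best replies: Free→T2; Moderate→T3; High→T2.
The unique mutual best reply is (High, T2), giving (3, 4).
Sequential outcome (High, T2) coincides with the Nash profile (High, T2).

yes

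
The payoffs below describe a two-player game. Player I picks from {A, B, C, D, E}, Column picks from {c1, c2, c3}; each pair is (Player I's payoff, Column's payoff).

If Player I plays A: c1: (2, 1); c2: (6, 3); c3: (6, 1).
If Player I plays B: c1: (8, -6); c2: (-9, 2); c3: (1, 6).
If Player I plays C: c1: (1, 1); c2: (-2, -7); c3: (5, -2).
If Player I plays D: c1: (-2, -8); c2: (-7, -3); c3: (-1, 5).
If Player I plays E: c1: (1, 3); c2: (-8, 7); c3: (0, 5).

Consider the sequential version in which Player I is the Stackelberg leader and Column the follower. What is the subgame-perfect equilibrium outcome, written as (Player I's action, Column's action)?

Backward induction with Player I moving first.
- A → Column plays c2 (best of 1, 3, 1); Player I gets 6.
- B → Column plays c3 (best of -6, 2, 6); Player I gets 1.
- C → Column plays c1 (best of 1, -7, -2); Player I gets 1.
- D → Column plays c3 (best of -8, -3, 5); Player I gets -1.
- E → Column plays c2 (best of 3, 7, 5); Player I gets -8.
Among 6, 1, 1, -1, -8, the best is 6 at A. Subgame-perfect outcome: (A, c2) with payoffs (6, 3).

(A, c2)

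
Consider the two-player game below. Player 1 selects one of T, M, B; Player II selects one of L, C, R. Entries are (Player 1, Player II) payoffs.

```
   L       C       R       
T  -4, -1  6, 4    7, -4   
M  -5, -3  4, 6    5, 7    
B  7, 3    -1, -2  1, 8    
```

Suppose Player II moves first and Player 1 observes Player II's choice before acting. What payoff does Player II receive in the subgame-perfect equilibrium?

4

Work backward from Player 1's decision.
- L → Player 1 plays B (best of -4, -5, 7); Player II gets 3.
- C → Player 1 plays T (best of 6, 4, -1); Player II gets 4.
- R → Player 1 plays T (best of 7, 5, 1); Player II gets -4.
Among 3, 4, -4, the best is 4 at C. Subgame-perfect outcome: (T, C) with payoffs (6, 4).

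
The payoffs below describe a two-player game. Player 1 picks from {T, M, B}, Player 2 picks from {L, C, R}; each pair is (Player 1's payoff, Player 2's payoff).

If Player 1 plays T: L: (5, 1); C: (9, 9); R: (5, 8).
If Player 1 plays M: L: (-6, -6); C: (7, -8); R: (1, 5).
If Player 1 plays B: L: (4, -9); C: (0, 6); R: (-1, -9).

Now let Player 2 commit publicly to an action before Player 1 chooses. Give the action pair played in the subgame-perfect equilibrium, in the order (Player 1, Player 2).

(T, C)

Player 1 best-responds to each possible Player 2 move:
- L: Player 1 compares 5, -6, 4 and picks T; Player 2 would get 1.
- C: Player 1 compares 9, 7, 0 and picks T; Player 2 would get 9.
- R: Player 1 compares 5, 1, -1 and picks T; Player 2 would get 8.
Player 2's induced payoffs are 1, 9, 8, so Player 2 commits to C. Subgame-perfect outcome: (T, C) with payoffs (9, 9).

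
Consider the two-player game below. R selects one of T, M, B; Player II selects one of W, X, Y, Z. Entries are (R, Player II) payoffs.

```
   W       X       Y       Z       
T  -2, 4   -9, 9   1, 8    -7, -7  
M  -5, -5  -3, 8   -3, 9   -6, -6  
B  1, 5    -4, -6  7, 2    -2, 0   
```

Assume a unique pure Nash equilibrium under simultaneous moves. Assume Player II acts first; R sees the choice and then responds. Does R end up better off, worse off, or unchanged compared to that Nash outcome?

R best-responds to each possible Player II move:
- W: R compares -2, -5, 1 and picks B; Player II would get 5.
- X: R compares -9, -3, -4 and picks M; Player II would get 8.
- Y: R compares 1, -3, 7 and picks B; Player II would get 2.
- Z: R compares -7, -6, -2 and picks B; Player II would get 0.
Maximizing over 5, 8, 2, 0, Player II chooses X. Subgame-perfect outcome: (M, X) with payoffs (-3, 8).
Now find the simultaneous Nash equilibrium.
R's best replies: W→B; X→M; Y→B; Z→B.
Player II's best replies: T→X; M→Y; B→W.
The unique mutual best reply is (B, W), giving (1, 5).
R earns -3 sequentially versus 1 at the Nash outcome: worse off.

worse off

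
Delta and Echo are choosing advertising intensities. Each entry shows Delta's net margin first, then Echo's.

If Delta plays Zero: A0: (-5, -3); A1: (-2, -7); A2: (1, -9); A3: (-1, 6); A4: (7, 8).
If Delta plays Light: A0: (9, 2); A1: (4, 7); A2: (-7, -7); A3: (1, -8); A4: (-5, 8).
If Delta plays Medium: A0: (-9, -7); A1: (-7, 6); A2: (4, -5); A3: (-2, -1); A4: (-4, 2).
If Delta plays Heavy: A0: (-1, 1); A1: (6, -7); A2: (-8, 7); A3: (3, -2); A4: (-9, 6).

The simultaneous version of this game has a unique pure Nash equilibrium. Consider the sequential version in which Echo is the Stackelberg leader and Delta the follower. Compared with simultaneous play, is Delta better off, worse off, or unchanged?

unchanged

Solve by backward induction (Echo leads).
- A0 → Delta plays Light (best of -5, 9, -9, -1); Echo gets 2.
- A1 → Delta plays Heavy (best of -2, 4, -7, 6); Echo gets -7.
- A2 → Delta plays Medium (best of 1, -7, 4, -8); Echo gets -5.
- A3 → Delta plays Heavy (best of -1, 1, -2, 3); Echo gets -2.
- A4 → Delta plays Zero (best of 7, -5, -4, -9); Echo gets 8.
Among 2, -7, -5, -2, 8, the best is 8 at A4. Subgame-perfect outcome: (Zero, A4) with payoffs (7, 8).
For the simultaneous game, intersect best replies.
Delta's best replies: A0→Light; A1→Heavy; A2→Medium; A3→Heavy; A4→Zero.
Echo's best replies: Zero→A4; Light→A4; Medium→A1; Heavy→A2.
Only (Zero, A4) has each player best-responding; Nash payoffs (7, 8).
Delta earns 7 sequentially versus 7 at the Nash outcome: unchanged.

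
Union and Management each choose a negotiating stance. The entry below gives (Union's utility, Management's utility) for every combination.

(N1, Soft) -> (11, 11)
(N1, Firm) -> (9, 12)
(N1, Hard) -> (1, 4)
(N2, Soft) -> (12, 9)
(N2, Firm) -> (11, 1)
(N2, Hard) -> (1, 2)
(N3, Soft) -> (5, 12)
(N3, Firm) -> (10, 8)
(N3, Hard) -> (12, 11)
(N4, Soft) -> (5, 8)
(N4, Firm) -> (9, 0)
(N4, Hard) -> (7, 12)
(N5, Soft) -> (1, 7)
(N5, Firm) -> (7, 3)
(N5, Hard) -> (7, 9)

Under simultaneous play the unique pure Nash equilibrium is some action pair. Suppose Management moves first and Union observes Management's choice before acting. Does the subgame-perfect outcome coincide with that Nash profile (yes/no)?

no

Backward induction with Management moving first.
- Soft → Union plays N2 (best of 11, 12, 5, 5, 1); Management gets 9.
- Firm → Union plays N2 (best of 9, 11, 10, 9, 7); Management gets 1.
- Hard → Union plays N3 (best of 1, 1, 12, 7, 7); Management gets 11.
Maximizing over 9, 1, 11, Management chooses Hard. Subgame-perfect outcome: (N3, Hard) with payoffs (12, 11).
For the simultaneous game, intersect best replies.
Union's best replies: Soft→N2; Firm→N2; Hard→N3.
Management's best replies: N1→Firm; N2→Soft; N3→Soft; N4→Hard; N5→Hard.
Only (N2, Soft) has each player best-responding; Nash payoffs (12, 9).
Sequential outcome (N3, Hard) differs from the Nash profile (N2, Soft).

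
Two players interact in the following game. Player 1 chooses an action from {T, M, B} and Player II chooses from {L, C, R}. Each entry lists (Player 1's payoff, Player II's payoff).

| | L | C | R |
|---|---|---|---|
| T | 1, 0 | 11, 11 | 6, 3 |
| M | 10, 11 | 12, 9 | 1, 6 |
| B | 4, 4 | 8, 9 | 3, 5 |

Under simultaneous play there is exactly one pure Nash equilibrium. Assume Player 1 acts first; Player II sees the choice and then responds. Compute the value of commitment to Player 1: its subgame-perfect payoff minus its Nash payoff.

1

Player II best-responds to each possible Player 1 move:
- T: BR = C, leader payoff 11.
- M: BR = L, leader payoff 10.
- B: BR = C, leader payoff 8.
Maximizing over 11, 10, 8, Player 1 chooses T. Subgame-perfect outcome: (T, C) with payoffs (11, 11).
For the simultaneous game, intersect best replies.
Player 1's best replies: L→M; C→M; R→T.
Player II's best replies: T→C; M→L; B→C.
The unique mutual best reply is (M, L), giving (10, 11).
Player 1's commitment gain: 11 − 10 = 1.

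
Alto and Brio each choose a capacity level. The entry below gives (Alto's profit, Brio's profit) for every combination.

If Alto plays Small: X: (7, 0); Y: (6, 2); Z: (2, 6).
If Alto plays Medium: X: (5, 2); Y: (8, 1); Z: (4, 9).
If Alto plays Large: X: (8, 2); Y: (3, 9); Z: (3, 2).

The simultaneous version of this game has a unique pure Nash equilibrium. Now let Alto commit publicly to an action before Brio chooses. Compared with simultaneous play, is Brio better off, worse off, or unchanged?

unchanged

Backward induction with Alto moving first.
- Small → Brio plays Z (best of 0, 2, 6); Alto gets 2.
- Medium → Brio plays Z (best of 2, 1, 9); Alto gets 4.
- Large → Brio plays Y (best of 2, 9, 2); Alto gets 3.
Among 2, 4, 3, the best is 4 at Medium. Subgame-perfect outcome: (Medium, Z) with payoffs (4, 9).
For the simultaneous game, intersect best replies.
Alto's best replies: X→Large; Y→Medium; Z→Medium.
Brio's best replies: Small→Z; Medium→Z; Large→Y.
Only (Medium, Z) has each player best-responding; Nash payoffs (4, 9).
Brio earns 9 sequentially versus 9 at the Nash outcome: unchanged.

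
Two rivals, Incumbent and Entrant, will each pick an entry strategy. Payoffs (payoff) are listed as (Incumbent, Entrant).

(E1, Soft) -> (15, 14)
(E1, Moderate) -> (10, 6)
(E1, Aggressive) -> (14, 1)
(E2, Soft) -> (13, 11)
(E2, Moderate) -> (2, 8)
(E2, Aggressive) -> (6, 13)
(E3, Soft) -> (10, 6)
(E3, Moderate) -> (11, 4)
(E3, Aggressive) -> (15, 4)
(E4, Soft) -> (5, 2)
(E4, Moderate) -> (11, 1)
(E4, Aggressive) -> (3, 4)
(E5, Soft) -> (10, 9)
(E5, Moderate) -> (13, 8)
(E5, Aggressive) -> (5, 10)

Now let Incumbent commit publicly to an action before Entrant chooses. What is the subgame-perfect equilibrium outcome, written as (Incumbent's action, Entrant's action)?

(E1, Soft)

Solve by backward induction (Incumbent leads).
- E1: BR = Soft, leader payoff 15.
- E2: BR = Aggressive, leader payoff 6.
- E3: BR = Soft, leader payoff 10.
- E4: BR = Aggressive, leader payoff 3.
- E5: BR = Aggressive, leader payoff 5.
Maximizing over 15, 6, 10, 3, 5, Incumbent chooses E1. Subgame-perfect outcome: (E1, Soft) with payoffs (15, 14).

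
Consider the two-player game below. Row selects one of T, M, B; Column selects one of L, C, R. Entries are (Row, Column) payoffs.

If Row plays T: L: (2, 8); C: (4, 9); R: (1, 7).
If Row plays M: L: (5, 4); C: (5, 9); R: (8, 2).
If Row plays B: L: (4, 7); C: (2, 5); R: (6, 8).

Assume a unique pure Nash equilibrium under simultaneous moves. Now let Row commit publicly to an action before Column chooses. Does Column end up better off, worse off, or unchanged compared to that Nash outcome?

Column best-responds to each possible Row move:
- T: Column compares 8, 9, 7 and picks C; Row would get 4.
- M: Column compares 4, 9, 2 and picks C; Row would get 5.
- B: Column compares 7, 5, 8 and picks R; Row would get 6.
Row's induced payoffs are 4, 5, 6, so Row commits to B. Subgame-perfect outcome: (B, R) with payoffs (6, 8).
For the simultaneous game, intersect best replies.
Row's best replies: L→M; C→M; R→M.
Column's best replies: T→C; M→C; B→R.
The unique mutual best reply is (M, C), giving (5, 9).
Column earns 8 sequentially versus 9 at the Nash outcome: worse off.

worse off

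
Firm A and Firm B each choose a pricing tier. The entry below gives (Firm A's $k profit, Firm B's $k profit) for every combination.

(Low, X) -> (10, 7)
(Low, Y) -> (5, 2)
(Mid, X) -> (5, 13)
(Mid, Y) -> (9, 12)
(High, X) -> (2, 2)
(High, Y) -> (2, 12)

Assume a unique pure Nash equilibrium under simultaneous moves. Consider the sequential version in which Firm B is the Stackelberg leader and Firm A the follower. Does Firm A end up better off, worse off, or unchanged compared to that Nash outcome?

worse off

Solve by backward induction (Firm B leads).
- X: Firm A compares 10, 5, 2 and picks Low; Firm B would get 7.
- Y: Firm A compares 5, 9, 2 and picks Mid; Firm B would get 12.
Firm B's induced payoffs are 7, 12, so Firm B commits to Y. Subgame-perfect outcome: (Mid, Y) with payoffs (9, 12).
Now find the simultaneous Nash equilibrium.
Firm A's best replies: X→Low; Y→Mid.
Firm B's best replies: Low→X; Mid→X; High→Y.
The unique mutual best reply is (Low, X), giving (10, 7).
Firm A earns 9 sequentially versus 10 at the Nash outcome: worse off.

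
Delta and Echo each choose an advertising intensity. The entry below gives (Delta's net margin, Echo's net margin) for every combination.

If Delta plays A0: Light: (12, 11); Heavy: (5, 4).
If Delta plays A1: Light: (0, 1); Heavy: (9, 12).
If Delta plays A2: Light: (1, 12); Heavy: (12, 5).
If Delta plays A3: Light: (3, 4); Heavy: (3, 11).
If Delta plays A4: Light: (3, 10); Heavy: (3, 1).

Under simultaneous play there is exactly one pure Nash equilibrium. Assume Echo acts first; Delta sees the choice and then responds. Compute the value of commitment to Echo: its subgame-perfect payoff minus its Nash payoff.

0

Solve by backward induction (Echo leads).
- Light: BR = A0, leader payoff 11.
- Heavy: BR = A2, leader payoff 5.
Among 11, 5, the best is 11 at Light. Subgame-perfect outcome: (A0, Light) with payoffs (12, 11).
For the simultaneous game, intersect best replies.
Delta's best replies: Light→A0; Heavy→A2.
Echo's best replies: A0→Light; A1→Heavy; A2→Light; A3→Heavy; A4→Light.
Only (A0, Light) has each player best-responding; Nash payoffs (12, 11).
Echo's commitment gain: 11 − 11 = 0.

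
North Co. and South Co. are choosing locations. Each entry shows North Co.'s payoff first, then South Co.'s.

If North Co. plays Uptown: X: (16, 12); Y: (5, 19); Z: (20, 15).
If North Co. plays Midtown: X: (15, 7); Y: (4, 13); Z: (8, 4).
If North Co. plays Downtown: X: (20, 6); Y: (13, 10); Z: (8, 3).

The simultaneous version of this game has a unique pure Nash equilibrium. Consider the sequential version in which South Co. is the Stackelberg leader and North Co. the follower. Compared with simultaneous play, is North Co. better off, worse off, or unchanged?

better off

Solve by backward induction (South Co. leads).
- X: North Co. compares 16, 15, 20 and picks Downtown; South Co. would get 6.
- Y: North Co. compares 5, 4, 13 and picks Downtown; South Co. would get 10.
- Z: North Co. compares 20, 8, 8 and picks Uptown; South Co. would get 15.
South Co.'s induced payoffs are 6, 10, 15, so South Co. commits to Z. Subgame-perfect outcome: (Uptown, Z) with payoffs (20, 15).
Now find the simultaneous Nash equilibrium.
North Co.'s best replies: X→Downtown; Y→Downtown; Z→Uptown.
South Co.'s best replies: Uptown→Y; Midtown→Y; Downtown→Y.
The unique mutual best reply is (Downtown, Y), giving (13, 10).
North Co. earns 20 sequentially versus 13 at the Nash outcome: better off.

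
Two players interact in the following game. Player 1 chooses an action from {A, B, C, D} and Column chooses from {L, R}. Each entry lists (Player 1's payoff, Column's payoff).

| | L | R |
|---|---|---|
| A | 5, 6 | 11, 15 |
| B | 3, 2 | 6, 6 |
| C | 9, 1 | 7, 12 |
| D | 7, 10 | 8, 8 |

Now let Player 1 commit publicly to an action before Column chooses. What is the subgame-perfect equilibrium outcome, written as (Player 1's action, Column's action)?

(A, R)

Work backward from Column's decision.
- A → Column plays R (best of 6, 15); Player 1 gets 11.
- B → Column plays R (best of 2, 6); Player 1 gets 6.
- C → Column plays R (best of 1, 12); Player 1 gets 7.
- D → Column plays L (best of 10, 8); Player 1 gets 7.
Maximizing over 11, 6, 7, 7, Player 1 chooses A. Subgame-perfect outcome: (A, R) with payoffs (11, 15).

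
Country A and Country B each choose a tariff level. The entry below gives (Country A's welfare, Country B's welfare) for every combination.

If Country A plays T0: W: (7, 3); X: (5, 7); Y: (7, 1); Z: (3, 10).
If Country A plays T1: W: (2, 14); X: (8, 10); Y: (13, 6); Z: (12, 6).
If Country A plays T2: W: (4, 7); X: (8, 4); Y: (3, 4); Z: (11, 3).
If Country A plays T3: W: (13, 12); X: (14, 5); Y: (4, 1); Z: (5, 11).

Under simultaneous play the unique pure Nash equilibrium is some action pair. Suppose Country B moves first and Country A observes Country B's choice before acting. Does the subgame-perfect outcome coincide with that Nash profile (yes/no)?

Work backward from Country A's decision.
- W: Country A compares 7, 2, 4, 13 and picks T3; Country B would get 12.
- X: Country A compares 5, 8, 8, 14 and picks T3; Country B would get 5.
- Y: Country A compares 7, 13, 3, 4 and picks T1; Country B would get 6.
- Z: Country A compares 3, 12, 11, 5 and picks T1; Country B would get 6.
Maximizing over 12, 5, 6, 6, Country B chooses W. Subgame-perfect outcome: (T3, W) with payoffs (13, 12).
Now find the simultaneous Nash equilibrium.
Country A's best replies: W→T3; X→T3; Y→T1; Z→T1.
Country B's best replies: T0→Z; T1→W; T2→W; T3→W.
The unique mutual best reply is (T3, W), giving (13, 12).
Sequential outcome (T3, W) coincides with the Nash profile (T3, W).

yes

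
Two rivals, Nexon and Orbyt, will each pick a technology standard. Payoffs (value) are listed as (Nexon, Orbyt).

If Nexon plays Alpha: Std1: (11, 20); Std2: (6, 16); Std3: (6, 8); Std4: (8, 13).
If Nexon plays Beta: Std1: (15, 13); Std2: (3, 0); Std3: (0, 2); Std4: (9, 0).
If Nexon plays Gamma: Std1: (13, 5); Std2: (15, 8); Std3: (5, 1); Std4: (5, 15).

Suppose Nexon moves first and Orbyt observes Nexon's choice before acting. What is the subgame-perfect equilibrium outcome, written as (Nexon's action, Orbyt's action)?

(Beta, Std1)

Work backward from Orbyt's decision.
- Alpha: BR = Std1, leader payoff 11.
- Beta: BR = Std1, leader payoff 15.
- Gamma: BR = Std4, leader payoff 5.
Maximizing over 11, 15, 5, Nexon chooses Beta. Subgame-perfect outcome: (Beta, Std1) with payoffs (15, 13).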